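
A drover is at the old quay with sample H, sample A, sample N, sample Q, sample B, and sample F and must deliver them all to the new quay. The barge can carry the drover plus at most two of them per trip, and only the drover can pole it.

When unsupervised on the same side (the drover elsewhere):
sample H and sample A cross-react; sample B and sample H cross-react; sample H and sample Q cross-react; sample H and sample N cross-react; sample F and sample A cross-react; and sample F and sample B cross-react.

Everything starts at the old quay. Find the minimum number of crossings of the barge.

Counting alone: the drover can take at most 2 across per trip to the new quay, so moving all 6 needs at least 3 loaded trips out, with a return between consecutive ones — at least 5 crossings.
The safety rule pushes this higher. Following every safe sequence of crossings, the most of the 6 that can be at the new quay as the barge arrives there on crossing 5 is 5 — never all 6.
So no plan with fewer than 7 crossings exists, and this one achieves 7:
1. Drover goes to the new quay with sample F and sample H.
2. Drover goes back to the old quay alone.
3. Drover goes to the new quay with sample A and sample N.
4. Drover goes back to the old quay with sample F and sample H.
5. Drover goes to the new quay with sample B and sample Q.
6. Drover goes back to the old quay alone.
7. Drover goes to the new quay with sample F and sample H.

7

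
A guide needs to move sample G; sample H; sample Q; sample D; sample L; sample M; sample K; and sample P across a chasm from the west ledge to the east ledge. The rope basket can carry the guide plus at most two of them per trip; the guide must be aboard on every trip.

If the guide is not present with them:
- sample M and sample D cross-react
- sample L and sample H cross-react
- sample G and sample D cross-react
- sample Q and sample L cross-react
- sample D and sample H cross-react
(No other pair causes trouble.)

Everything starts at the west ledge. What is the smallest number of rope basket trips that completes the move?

Counting alone: the guide can take at most 2 across per trip to the east ledge, so moving all 8 needs at least 4 loaded trips out, with a return between consecutive ones — at least 7 crossings.
The safety rule pushes this higher. Following every safe sequence of crossings, the most of the 8 that can be at the east ledge as the rope basket arrives there on crossing 7 is 7 — never all 8.
So no plan with fewer than 9 crossings exists, and this one achieves 9:
1. Guide goes to the east ledge with sample D and sample L.  [the west ledge: sample G, sample H, sample K, sample M, sample P, sample Q | the east ledge: sample D, sample L]
2. Guide goes back to the west ledge alone.  [the west ledge: sample G, sample H, sample K, sample M, sample P, sample Q | the east ledge: sample D, sample L]
3. Guide goes to the east ledge with sample G and sample H.  [the west ledge: sample K, sample M, sample P, sample Q | the east ledge: sample D, sample G, sample H, sample L]
4. Guide goes back to the west ledge with sample D and sample L.  [the west ledge: sample D, sample K, sample L, sample M, sample P, sample Q | the east ledge: sample G, sample H]
5. Guide goes to the east ledge with sample M and sample Q.  [the west ledge: sample D, sample K, sample L, sample P | the east ledge: sample G, sample H, sample M, sample Q]
6. Guide goes back to the west ledge alone.  [the west ledge: sample D, sample K, sample L, sample P | the east ledge: sample G, sample H, sample M, sample Q]
7. Guide goes to the east ledge with sample K and sample P.  [the west ledge: sample D, sample L | the east ledge: sample G, sample H, sample K, sample M, sample P, sample Q]
8. Guide goes back to the west ledge alone.  [the west ledge: sample D, sample L | the east ledge: sample G, sample H, sample K, sample M, sample P, sample Q]
9. Guide goes to the east ledge with sample D and sample L.  [the west ledge: — | the east ledge: sample D, sample G, sample H, sample K, sample L, sample M, sample P, sample Q]

9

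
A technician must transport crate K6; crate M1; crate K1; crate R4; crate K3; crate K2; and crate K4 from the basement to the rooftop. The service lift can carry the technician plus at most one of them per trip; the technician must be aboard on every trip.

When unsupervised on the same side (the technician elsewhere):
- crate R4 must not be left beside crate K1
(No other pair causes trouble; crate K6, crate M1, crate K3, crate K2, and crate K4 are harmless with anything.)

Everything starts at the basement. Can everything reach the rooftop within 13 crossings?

Yes

Yes — this plan uses 13 crossings (≤ 13):
1. Technician goes to the rooftop with crate K1.  [the basement: crate K2, crate K3, crate K4, crate K6, crate M1, crate R4 | the rooftop: crate K1]
2. Technician goes back to the basement alone.  [the basement: crate K2, crate K3, crate K4, crate K6, crate M1, crate R4 | the rooftop: crate K1]
3. Technician goes to the rooftop with crate K6.  [the basement: crate K2, crate K3, crate K4, crate M1, crate R4 | the rooftop: crate K1, crate K6]
4. Technician goes back to the basement alone.  [the basement: crate K2, crate K3, crate K4, crate M1, crate R4 | the rooftop: crate K1, crate K6]
5. Technician goes to the rooftop with crate M1.  [the basement: crate K2, crate K3, crate K4, crate R4 | the rooftop: crate K1, crate K6, crate M1]
6. Technician goes back to the basement alone.  [the basement: crate K2, crate K3, crate K4, crate R4 | the rooftop: crate K1, crate K6, crate M1]
7. Technician goes to the rooftop with crate K3.  [the basement: crate K2, crate K4, crate R4 | the rooftop: crate K1, crate K3, crate K6, crate M1]
8. Technician goes back to the basement alone.  [the basement: crate K2, crate K4, crate R4 | the rooftop: crate K1, crate K3, crate K6, crate M1]
9. Technician goes to the rooftop with crate K2.  [the basement: crate K4, crate R4 | the rooftop: crate K1, crate K2, crate K3, crate K6, crate M1]
10. Technician goes back to the basement alone.  [the basement: crate K4, crate R4 | the rooftop: crate K1, crate K2, crate K3, crate K6, crate M1]
11. Technician goes to the rooftop with crate K4.  [the basement: crate R4 | the rooftop: crate K1, crate K2, crate K3, crate K4, crate K6, crate M1]
12. Technician goes back to the basement alone.  [the basement: crate R4 | the rooftop: crate K1, crate K2, crate K3, crate K4, crate K6, crate M1]
13. Technician goes to the rooftop with crate R4.  [the basement: — | the rooftop: crate K1, crate K2, crate K3, crate K4, crate K6, crate M1, crate R4]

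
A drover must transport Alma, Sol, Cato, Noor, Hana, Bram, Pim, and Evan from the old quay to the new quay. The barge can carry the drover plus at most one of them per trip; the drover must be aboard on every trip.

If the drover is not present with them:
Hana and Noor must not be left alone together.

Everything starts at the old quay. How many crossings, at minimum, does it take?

15

Counting alone: the drover can take at most 1 across per trip to the new quay, so moving all 8 needs at least 8 loaded trips out, with a return between consecutive ones — at least 15 crossings.
The plan below uses exactly 15 crossings, so it is optimal:
1. Drover goes to the new quay with Noor.  [the old quay: Alma, Bram, Cato, Evan, Hana, Pim, Sol | the new quay: Noor]
2. Drover goes back to the old quay alone.  [the old quay: Alma, Bram, Cato, Evan, Hana, Pim, Sol | the new quay: Noor]
3. Drover goes to the new quay with Alma.  [the old quay: Bram, Cato, Evan, Hana, Pim, Sol | the new quay: Alma, Noor]
4. Drover goes back to the old quay alone.  [the old quay: Bram, Cato, Evan, Hana, Pim, Sol | the new quay: Alma, Noor]
5. Drover goes to the new quay with Sol.  [the old quay: Bram, Cato, Evan, Hana, Pim | the new quay: Alma, Noor, Sol]
6. Drover goes back to the old quay alone.  [the old quay: Bram, Cato, Evan, Hana, Pim | the new quay: Alma, Noor, Sol]
7. Drover goes to the new quay with Cato.  [the old quay: Bram, Evan, Hana, Pim | the new quay: Alma, Cato, Noor, Sol]
8. Drover goes back to the old quay alone.  [the old quay: Bram, Evan, Hana, Pim | the new quay: Alma, Cato, Noor, Sol]
9. Drover goes to the new quay with Bram.  [the old quay: Evan, Hana, Pim | the new quay: Alma, Bram, Cato, Noor, Sol]
10. Drover goes back to the old quay alone.  [the old quay: Evan, Hana, Pim | the new quay: Alma, Bram, Cato, Noor, Sol]
11. Drover goes to the new quay with Pim.  [the old quay: Evan, Hana | the new quay: Alma, Bram, Cato, Noor, Pim, Sol]
12. Drover goes back to the old quay alone.  [the old quay: Evan, Hana | the new quay: Alma, Bram, Cato, Noor, Pim, Sol]
13. Drover goes to the new quay with Evan.  [the old quay: Hana | the new quay: Alma, Bram, Cato, Evan, Noor, Pim, Sol]
14. Drover goes back to the old quay alone.  [the old quay: Hana | the new quay: Alma, Bram, Cato, Evan, Noor, Pim, Sol]
15. Drover goes to the new quay with Hana.  [the old quay: — | the new quay: Alma, Bram, Cato, Evan, Hana, Noor, Pim, Sol]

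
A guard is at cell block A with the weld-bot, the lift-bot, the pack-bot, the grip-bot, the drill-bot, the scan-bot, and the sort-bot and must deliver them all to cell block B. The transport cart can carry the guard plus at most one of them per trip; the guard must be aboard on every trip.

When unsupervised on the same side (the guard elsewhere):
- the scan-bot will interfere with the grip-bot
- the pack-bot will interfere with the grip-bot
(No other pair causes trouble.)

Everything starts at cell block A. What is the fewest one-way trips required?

15

Counting alone: the guard can take at most 1 across per trip to cell block B, so moving all 7 needs at least 7 loaded trips out, with a return between consecutive ones — at least 13 crossings.
The safety rule pushes this higher. Following every safe sequence of crossings, the most of the 7 that can be at cell block B as the transport cart arrives there on crossing 13 is 6 — never all 7.
So no plan with fewer than 15 crossings exists, and this one achieves 15:
1. Guard goes to cell block B with the grip-bot.  [cell block A: the drill-bot, the lift-bot, the pack-bot, the scan-bot, the sort-bot, the weld-bot | cell block B: the grip-bot]
2. Guard goes back to cell block A alone.  [cell block A: the drill-bot, the lift-bot, the pack-bot, the scan-bot, the sort-bot, the weld-bot | cell block B: the grip-bot]
3. Guard goes to cell block B with the weld-bot.  [cell block A: the drill-bot, the lift-bot, the pack-bot, the scan-bot, the sort-bot | cell block B: the grip-bot, the weld-bot]
4. Guard goes back to cell block A alone.  [cell block A: the drill-bot, the lift-bot, the pack-bot, the scan-bot, the sort-bot | cell block B: the grip-bot, the weld-bot]
5. Guard goes to cell block B with the lift-bot.  [cell block A: the drill-bot, the pack-bot, the scan-bot, the sort-bot | cell block B: the grip-bot, the lift-bot, the weld-bot]
6. Guard goes back to cell block A alone.  [cell block A: the drill-bot, the pack-bot, the scan-bot, the sort-bot | cell block B: the grip-bot, the lift-bot, the weld-bot]
7. Guard goes to cell block B with the pack-bot.  [cell block A: the drill-bot, the scan-bot, the sort-bot | cell block B: the grip-bot, the lift-bot, the pack-bot, the weld-bot]
8. Guard goes back to cell block A with the grip-bot.  [cell block A: the drill-bot, the grip-bot, the scan-bot, the sort-bot | cell block B: the lift-bot, the pack-bot, the weld-bot]
9. Guard goes to cell block B with the scan-bot.  [cell block A: the drill-bot, the grip-bot, the sort-bot | cell block B: the lift-bot, the pack-bot, the scan-bot, the weld-bot]
10. Guard goes back to cell block A alone.  [cell block A: the drill-bot, the grip-bot, the sort-bot | cell block B: the lift-bot, the pack-bot, the scan-bot, the weld-bot]
11. Guard goes to cell block B with the drill-bot.  [cell block A: the grip-bot, the sort-bot | cell block B: the drill-bot, the lift-bot, the pack-bot, the scan-bot, the weld-bot]
12. Guard goes back to cell block A alone.  [cell block A: the grip-bot, the sort-bot | cell block B: the drill-bot, the lift-bot, the pack-bot, the scan-bot, the weld-bot]
13. Guard goes to cell block B with the sort-bot.  [cell block A: the grip-bot | cell block B: the drill-bot, the lift-bot, the pack-bot, the scan-bot, the sort-bot, the weld-bot]
14. Guard goes back to cell block A alone.  [cell block A: the grip-bot | cell block B: the drill-bot, the lift-bot, the pack-bot, the scan-bot, the sort-bot, the weld-bot]
15. Guard goes to cell block B with the grip-bot.  [cell block A: — | cell block B: the drill-bot, the grip-bot, the lift-bot, the pack-bot, the scan-bot, the sort-bot, the weld-bot]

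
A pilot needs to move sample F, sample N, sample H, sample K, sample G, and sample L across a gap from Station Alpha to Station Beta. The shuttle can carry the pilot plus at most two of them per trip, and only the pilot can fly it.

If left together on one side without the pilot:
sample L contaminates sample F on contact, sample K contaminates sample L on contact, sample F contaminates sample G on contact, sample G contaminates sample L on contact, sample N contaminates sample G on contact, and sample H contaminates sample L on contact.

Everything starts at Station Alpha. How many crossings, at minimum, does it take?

9

Counting alone: the pilot can take at most 2 across per trip to Station Beta, so moving all 6 needs at least 3 loaded trips out, with a return between consecutive ones — at least 5 crossings.
The safety rule pushes this higher. Following every safe sequence of crossings, the most of the 6 that can be at Station Beta as the shuttle arrives there on crossings 5, 7 is 4, 5 respectively — never all 6.
So no plan with fewer than 9 crossings exists, and this one achieves 9:
1. Pilot goes to Station Beta with sample G and sample L.
2. Pilot goes back to Station Alpha with sample G.
3. Pilot goes to Station Beta with sample F and sample N.
4. Pilot goes back to Station Alpha with sample F.
5. Pilot goes to Station Beta with sample F and sample H.
6. Pilot goes back to Station Alpha with sample L.
7. Pilot goes to Station Beta with sample G and sample K.
8. Pilot goes back to Station Alpha with sample G.
9. Pilot goes to Station Beta with sample G and sample L.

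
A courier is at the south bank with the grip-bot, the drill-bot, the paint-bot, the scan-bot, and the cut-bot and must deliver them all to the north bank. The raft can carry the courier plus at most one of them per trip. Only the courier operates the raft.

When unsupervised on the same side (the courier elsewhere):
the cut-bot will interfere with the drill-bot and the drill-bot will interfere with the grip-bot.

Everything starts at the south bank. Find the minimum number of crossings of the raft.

Counting alone: the courier can take at most 1 across per trip to the north bank, so moving all 5 needs at least 5 loaded trips out, with a return between consecutive ones — at least 9 crossings.
The safety rule pushes this higher. Following every safe sequence of crossings, the most of the 5 that can be at the north bank as the raft arrives there on crossing 9 is 4 — never all 5.
So no plan with fewer than 11 crossings exists, and this one achieves 11:
1. Courier goes to the north bank with the drill-bot.  [the south bank: the cut-bot, the grip-bot, the paint-bot, the scan-bot | the north bank: the drill-bot]
2. Courier goes back to the south bank alone.  [the south bank: the cut-bot, the grip-bot, the paint-bot, the scan-bot | the north bank: the drill-bot]
3. Courier goes to the north bank with the grip-bot.  [the south bank: the cut-bot, the paint-bot, the scan-bot | the north bank: the drill-bot, the grip-bot]
4. Courier goes back to the south bank with the drill-bot.  [the south bank: the cut-bot, the drill-bot, the paint-bot, the scan-bot | the north bank: the grip-bot]
5. Courier goes to the north bank with the cut-bot.  [the south bank: the drill-bot, the paint-bot, the scan-bot | the north bank: the cut-bot, the grip-bot]
6. Courier goes back to the south bank alone.  [the south bank: the drill-bot, the paint-bot, the scan-bot | the north bank: the cut-bot, the grip-bot]
7. Courier goes to the north bank with the paint-bot.  [the south bank: the drill-bot, the scan-bot | the north bank: the cut-bot, the grip-bot, the paint-bot]
8. Courier goes back to the south bank alone.  [the south bank: the drill-bot, the scan-bot | the north bank: the cut-bot, the grip-bot, the paint-bot]
9. Courier goes to the north bank with the scan-bot.  [the south bank: the drill-bot | the north bank: the cut-bot, the grip-bot, the paint-bot, the scan-bot]
10. Courier goes back to the south bank alone.  [the south bank: the drill-bot | the north bank: the cut-bot, the grip-bot, the paint-bot, the scan-bot]
11. Courier goes to the north bank with the drill-bot.  [the south bank: — | the north bank: the cut-bot, the drill-bot, the grip-bot, the paint-bot, the scan-bot]

11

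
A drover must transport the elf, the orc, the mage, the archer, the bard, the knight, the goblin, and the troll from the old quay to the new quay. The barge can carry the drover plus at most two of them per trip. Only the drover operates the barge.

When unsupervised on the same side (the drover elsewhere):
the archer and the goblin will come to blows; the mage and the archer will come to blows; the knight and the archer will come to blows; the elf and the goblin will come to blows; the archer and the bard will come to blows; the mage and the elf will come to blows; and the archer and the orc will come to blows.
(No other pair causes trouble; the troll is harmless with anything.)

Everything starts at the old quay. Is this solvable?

Yes

1. Drover goes to the new quay with the archer and the elf.  [the old quay: the bard, the goblin, the knight, the mage, the orc, the troll | the new quay: the archer, the elf]
2. Drover goes back to the old quay alone.  [the old quay: the bard, the goblin, the knight, the mage, the orc, the troll | the new quay: the archer, the elf]
3. Drover goes to the new quay with the troll.  [the old quay: the bard, the goblin, the knight, the mage, the orc | the new quay: the archer, the elf, the troll]
4. Drover goes back to the old quay alone.  [the old quay: the bard, the goblin, the knight, the mage, the orc | the new quay: the archer, the elf, the troll]
5. Drover goes to the new quay with the mage and the orc.  [the old quay: the bard, the goblin, the knight | the new quay: the archer, the elf, the mage, the orc, the troll]
6. Drover goes back to the old quay with the archer and the elf.  [the old quay: the archer, the bard, the elf, the goblin, the knight | the new quay: the mage, the orc, the troll]
7. Drover goes to the new quay with the archer and the goblin.  [the old quay: the bard, the elf, the knight | the new quay: the archer, the goblin, the mage, the orc, the troll]
8. Drover goes back to the old quay with the archer.  [the old quay: the archer, the bard, the elf, the knight | the new quay: the goblin, the mage, the orc, the troll]
9. Drover goes to the new quay with the bard and the knight.  [the old quay: the archer, the elf | the new quay: the bard, the goblin, the knight, the mage, the orc, the troll]
10. Drover goes back to the old quay alone.  [the old quay: the archer, the elf | the new quay: the bard, the goblin, the knight, the mage, the orc, the troll]
11. Drover goes to the new quay with the archer and the elf.  [the old quay: — | the new quay: the archer, the bard, the elf, the goblin, the knight, the mage, the orc, the troll]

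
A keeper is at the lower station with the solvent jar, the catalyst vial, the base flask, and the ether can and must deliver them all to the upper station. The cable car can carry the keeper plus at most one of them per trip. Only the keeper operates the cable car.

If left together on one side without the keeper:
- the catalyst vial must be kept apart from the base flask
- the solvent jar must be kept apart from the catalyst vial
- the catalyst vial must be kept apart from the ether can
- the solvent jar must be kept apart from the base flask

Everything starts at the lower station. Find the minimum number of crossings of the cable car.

impossible

Whatever the first load, the items left behind include a forbidden pair without the keeper. No opening move is safe, so no plan exists.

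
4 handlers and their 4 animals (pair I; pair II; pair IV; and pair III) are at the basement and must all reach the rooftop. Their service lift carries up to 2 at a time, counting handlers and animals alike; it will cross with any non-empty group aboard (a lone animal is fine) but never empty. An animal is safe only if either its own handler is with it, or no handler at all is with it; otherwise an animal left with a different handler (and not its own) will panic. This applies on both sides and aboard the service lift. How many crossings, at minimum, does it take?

Following every safe sequence of crossings from the start, the most of the 8 that can be at the rooftop as the service lift arrives there on crossings 1, 3, 5 is 2, 3, 4 respectively; the best ever achieved is 4 of 8.
From crossing 7 on, no configuration arises that was not already reachable earlier: only 44 distinct safe configurations (who is on which side, and where the service lift is) can ever be reached, none of them has everyone across, and every continuation just revisits them. So no valid plan exists.

impossible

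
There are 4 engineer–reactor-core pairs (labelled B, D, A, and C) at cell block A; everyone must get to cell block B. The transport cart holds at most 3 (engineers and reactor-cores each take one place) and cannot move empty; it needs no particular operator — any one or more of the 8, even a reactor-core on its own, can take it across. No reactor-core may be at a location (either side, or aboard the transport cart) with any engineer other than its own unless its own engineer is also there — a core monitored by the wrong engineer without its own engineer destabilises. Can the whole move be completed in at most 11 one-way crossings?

Yes — this plan uses 9 crossings (≤ 11):
1. engineer B and reactor-core B cross → cell block B.
2. engineer B crosses ← cell block A.
3. engineer B, engineer D, and reactor-core D cross → cell block B.
4. engineer B and reactor-core B cross ← cell block A.
5. engineer A, engineer B, and engineer C cross → cell block B.
6. reactor-core D crosses ← cell block A.
7. reactor-core B and reactor-core D cross → cell block B.
8. reactor-core B crosses ← cell block A.
9. reactor-core A, reactor-core B, and reactor-core C cross → cell block B.

Yes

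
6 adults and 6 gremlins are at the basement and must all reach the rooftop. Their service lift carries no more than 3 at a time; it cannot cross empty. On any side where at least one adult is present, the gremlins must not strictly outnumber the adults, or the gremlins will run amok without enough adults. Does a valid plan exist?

Following every safe sequence of crossings from the start, the most of the 12 that can be at the rooftop as the service lift arrives there on crossings 1, 3, 5 is 3, 5, 6 respectively; the best ever achieved is 6 of 12.
From crossing 7 on, no configuration arises that was not already reachable earlier: only 17 distinct safe configurations (who is on which side, and where the service lift is) can ever be reached, none of them has everyone across, and every continuation just revisits them. They are: 0 adults + 0 gremlins across (service lift back at the start); 0 adults + 1 gremlin across (service lift there); 0 adults + 1 gremlin across (service lift back at the start); 0 adults + 2 gremlins across (service lift there); 0 adults + 2 gremlins across (service lift back at the start); 0 adults + 3 gremlins across (service lift there); 0 adults + 3 gremlins across (service lift back at the start); 0 adults + 4 gremlins across (service lift there); 0 adults + 4 gremlins across (service lift back at the start); 0 adults + 5 gremlins across (service lift there); 0 adults + 5 gremlins across (service lift back at the start); 0 adults + 6 gremlins across (service lift there); 1 adult + 1 gremlin across (service lift there); 1 adult + 1 gremlin across (service lift back at the start); 2 adults + 2 gremlins across (service lift there); 2 adults + 2 gremlins across (service lift back at the start); 3 adults + 3 gremlins across (service lift there). So no valid plan exists.

No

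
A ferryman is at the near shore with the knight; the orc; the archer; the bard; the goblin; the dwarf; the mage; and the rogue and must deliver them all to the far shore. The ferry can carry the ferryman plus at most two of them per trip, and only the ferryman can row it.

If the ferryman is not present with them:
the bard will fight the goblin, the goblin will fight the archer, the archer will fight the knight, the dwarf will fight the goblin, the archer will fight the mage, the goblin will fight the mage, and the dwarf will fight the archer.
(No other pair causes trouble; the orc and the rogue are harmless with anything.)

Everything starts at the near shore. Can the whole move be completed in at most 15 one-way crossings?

Yes — this plan uses 13 crossings (≤ 15):
1. Ferryman goes to the far shore with the archer and the goblin.  [the near shore: the bard, the dwarf, the knight, the mage, the orc, the rogue | the far shore: the archer, the goblin]
2. Ferryman goes back to the near shore with the archer.  [the near shore: the archer, the bard, the dwarf, the knight, the mage, the orc, the rogue | the far shore: the goblin]
3. Ferryman goes to the far shore with the archer and the knight.  [the near shore: the bard, the dwarf, the mage, the orc, the rogue | the far shore: the archer, the goblin, the knight]
4. Ferryman goes back to the near shore with the archer.  [the near shore: the archer, the bard, the dwarf, the mage, the orc, the rogue | the far shore: the goblin, the knight]
5. Ferryman goes to the far shore with the archer and the orc.  [the near shore: the bard, the dwarf, the mage, the rogue | the far shore: the archer, the goblin, the knight, the orc]
6. Ferryman goes back to the near shore with the archer.  [the near shore: the archer, the bard, the dwarf, the mage, the rogue | the far shore: the goblin, the knight, the orc]
7. Ferryman goes to the far shore with the archer and the rogue.  [the near shore: the bard, the dwarf, the mage | the far shore: the archer, the goblin, the knight, the orc, the rogue]
8. Ferryman goes back to the near shore with the archer.  [the near shore: the archer, the bard, the dwarf, the mage | the far shore: the goblin, the knight, the orc, the rogue]
9. Ferryman goes to the far shore with the dwarf and the mage.  [the near shore: the archer, the bard | the far shore: the dwarf, the goblin, the knight, the mage, the orc, the rogue]
10. Ferryman goes back to the near shore with the goblin.  [the near shore: the archer, the bard, the goblin | the far shore: the dwarf, the knight, the mage, the orc, the rogue]
11. Ferryman goes to the far shore with the archer and the bard.  [the near shore: the goblin | the far shore: the archer, the bard, the dwarf, the knight, the mage, the orc, the rogue]
12. Ferryman goes back to the near shore with the archer.  [the near shore: the archer, the goblin | the far shore: the bard, the dwarf, the knight, the mage, the orc, the rogue]
13. Ferryman goes to the far shore with the archer and the goblin.  [the near shore: — | the far shore: the archer, the bard, the dwarf, the goblin, the knight, the mage, the orc, the rogue]

Yes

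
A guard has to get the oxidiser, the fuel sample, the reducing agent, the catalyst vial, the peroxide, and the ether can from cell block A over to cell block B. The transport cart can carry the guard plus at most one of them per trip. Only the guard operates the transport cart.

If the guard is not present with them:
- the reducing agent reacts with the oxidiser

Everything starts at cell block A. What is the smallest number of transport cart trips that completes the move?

11

Counting alone: the guard can take at most 1 across per trip to cell block B, so moving all 6 needs at least 6 loaded trips out, with a return between consecutive ones — at least 11 crossings.
The plan below uses exactly 11 crossings, so it is optimal:
1. Guard goes to cell block B with the oxidiser.  [cell block A: the catalyst vial, the ether can, the fuel sample, the peroxide, the reducing agent | cell block B: the oxidiser]
2. Guard goes back to cell block A alone.  [cell block A: the catalyst vial, the ether can, the fuel sample, the peroxide, the reducing agent | cell block B: the oxidiser]
3. Guard goes to cell block B with the fuel sample.  [cell block A: the catalyst vial, the ether can, the peroxide, the reducing agent | cell block B: the fuel sample, the oxidiser]
4. Guard goes back to cell block A alone.  [cell block A: the catalyst vial, the ether can, the peroxide, the reducing agent | cell block B: the fuel sample, the oxidiser]
5. Guard goes to cell block B with the catalyst vial.  [cell block A: the ether can, the peroxide, the reducing agent | cell block B: the catalyst vial, the fuel sample, the oxidiser]
6. Guard goes back to cell block A alone.  [cell block A: the ether can, the peroxide, the reducing agent | cell block B: the catalyst vial, the fuel sample, the oxidiser]
7. Guard goes to cell block B with the peroxide.  [cell block A: the ether can, the reducing agent | cell block B: the catalyst vial, the fuel sample, the oxidiser, the peroxide]
8. Guard goes back to cell block A alone.  [cell block A: the ether can, the reducing agent | cell block B: the catalyst vial, the fuel sample, the oxidiser, the peroxide]
9. Guard goes to cell block B with the ether can.  [cell block A: the reducing agent | cell block B: the catalyst vial, the ether can, the fuel sample, the oxidiser, the peroxide]
10. Guard goes back to cell block A alone.  [cell block A: the reducing agent | cell block B: the catalyst vial, the ether can, the fuel sample, the oxidiser, the peroxide]
11. Guard goes to cell block B with the reducing agent.  [cell block A: — | cell block B: the catalyst vial, the ether can, the fuel sample, the oxidiser, the peroxide, the reducing agent]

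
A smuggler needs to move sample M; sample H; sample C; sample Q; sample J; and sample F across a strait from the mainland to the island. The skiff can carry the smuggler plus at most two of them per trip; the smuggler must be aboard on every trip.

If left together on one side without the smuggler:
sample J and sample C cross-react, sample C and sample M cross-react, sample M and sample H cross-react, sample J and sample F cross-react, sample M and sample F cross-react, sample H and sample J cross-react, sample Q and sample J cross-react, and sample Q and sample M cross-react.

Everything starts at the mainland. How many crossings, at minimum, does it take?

7

Counting alone: the smuggler can take at most 2 across per trip to the island, so moving all 6 needs at least 3 loaded trips out, with a return between consecutive ones — at least 5 crossings.
The safety rule pushes this higher. Following every safe sequence of crossings, the most of the 6 that can be at the island as the skiff arrives there on crossing 5 is 4 — never all 6.
So no plan with fewer than 7 crossings exists, and this one achieves 7:
1. Smuggler goes to the island with sample J and sample M.
2. Smuggler goes back to the mainland alone.
3. Smuggler goes to the island with sample C and sample H.
4. Smuggler goes back to the mainland with sample J and sample M.
5. Smuggler goes to the island with sample F and sample Q.
6. Smuggler goes back to the mainland alone.
7. Smuggler goes to the island with sample J and sample M.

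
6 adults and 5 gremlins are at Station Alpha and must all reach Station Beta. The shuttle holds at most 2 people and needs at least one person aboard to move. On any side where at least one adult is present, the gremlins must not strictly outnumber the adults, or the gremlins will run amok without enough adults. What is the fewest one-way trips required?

Counting alone: each trip to Station Beta takes at most 2 across and each return brings at least 1 back, so after t trips out (and t−1 returns) at most 2t − (t−1) of the 11 are across; that first reaches 11 at t = 10, so at least 19 crossings are needed.
The plan below uses exactly 19 crossings, so it is optimal:
1. 2 gremlins → Station Beta.  (Station Alpha: 6A 3G; Station Beta: 0A 2G)
2. 1 gremlin ← Station Alpha.  (Station Alpha: 6A 4G; Station Beta: 0A 1G)
3. 2 gremlins → Station Beta.  (Station Alpha: 6A 2G; Station Beta: 0A 3G)
4. 1 gremlin ← Station Alpha.  (Station Alpha: 6A 3G; Station Beta: 0A 2G)
5. 2 adults → Station Beta.  (Station Alpha: 4A 3G; Station Beta: 2A 2G)
6. 1 gremlin ← Station Alpha.  (Station Alpha: 4A 4G; Station Beta: 2A 1G)
7. 1 adult and 1 gremlin → Station Beta.  (Station Alpha: 3A 3G; Station Beta: 3A 2G)
8. 1 adult ← Station Alpha.  (Station Alpha: 4A 3G; Station Beta: 2A 2G)
9. 1 adult and 1 gremlin → Station Beta.  (Station Alpha: 3A 2G; Station Beta: 3A 3G)
10. 1 gremlin ← Station Alpha.  (Station Alpha: 3A 3G; Station Beta: 3A 2G)
11. 1 adult and 1 gremlin → Station Beta.  (Station Alpha: 2A 2G; Station Beta: 4A 3G)
12. 1 adult ← Station Alpha.  (Station Alpha: 3A 2G; Station Beta: 3A 3G)
13. 1 adult and 1 gremlin → Station Beta.  (Station Alpha: 2A 1G; Station Beta: 4A 4G)
14. 1 gremlin ← Station Alpha.  (Station Alpha: 2A 2G; Station Beta: 4A 3G)
15. 1 adult and 1 gremlin → Station Beta.  (Station Alpha: 1A 1G; Station Beta: 5A 4G)
16. 1 adult ← Station Alpha.  (Station Alpha: 2A 1G; Station Beta: 4A 4G)
17. 1 adult and 1 gremlin → Station Beta.  (Station Alpha: 1A 0G; Station Beta: 5A 5G)
18. 1 gremlin ← Station Alpha.  (Station Alpha: 1A 1G; Station Beta: 5A 4G)
19. 1 adult and 1 gremlin → Station Beta.  (Station Alpha: 0A 0G; Station Beta: 6A 5G)

19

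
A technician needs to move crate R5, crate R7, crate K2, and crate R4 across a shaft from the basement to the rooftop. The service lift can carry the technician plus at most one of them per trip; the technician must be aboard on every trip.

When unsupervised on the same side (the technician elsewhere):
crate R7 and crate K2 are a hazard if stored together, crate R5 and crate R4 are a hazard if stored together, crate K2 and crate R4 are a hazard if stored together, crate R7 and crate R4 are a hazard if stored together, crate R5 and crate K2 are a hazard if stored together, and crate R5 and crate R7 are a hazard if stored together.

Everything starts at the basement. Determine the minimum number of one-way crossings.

Whatever the first load, the items left behind include a forbidden pair without the technician. No opening move is safe, so no plan exists.

impossible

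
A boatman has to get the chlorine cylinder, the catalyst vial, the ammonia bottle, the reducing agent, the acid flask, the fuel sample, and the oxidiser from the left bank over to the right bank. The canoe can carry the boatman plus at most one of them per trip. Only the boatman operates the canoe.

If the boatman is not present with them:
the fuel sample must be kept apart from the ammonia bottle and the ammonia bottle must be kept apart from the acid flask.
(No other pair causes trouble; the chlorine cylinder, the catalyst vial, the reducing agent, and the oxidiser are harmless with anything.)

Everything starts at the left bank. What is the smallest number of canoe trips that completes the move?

Counting alone: the boatman can take at most 1 across per trip to the right bank, so moving all 7 needs at least 7 loaded trips out, with a return between consecutive ones — at least 13 crossings.
The safety rule pushes this higher. Following every safe sequence of crossings, the most of the 7 that can be at the right bank as the canoe arrives there on crossing 13 is 6 — never all 7.
So no plan with fewer than 15 crossings exists, and this one achieves 15:
1. Boatman goes to the right bank with the ammonia bottle.  [the left bank: the acid flask, the catalyst vial, the chlorine cylinder, the fuel sample, the oxidiser, the reducing agent | the right bank: the ammonia bottle]
2. Boatman goes back to the left bank alone.  [the left bank: the acid flask, the catalyst vial, the chlorine cylinder, the fuel sample, the oxidiser, the reducing agent | the right bank: the ammonia bottle]
3. Boatman goes to the right bank with the chlorine cylinder.  [the left bank: the acid flask, the catalyst vial, the fuel sample, the oxidiser, the reducing agent | the right bank: the ammonia bottle, the chlorine cylinder]
4. Boatman goes back to the left bank alone.  [the left bank: the acid flask, the catalyst vial, the fuel sample, the oxidiser, the reducing agent | the right bank: the ammonia bottle, the chlorine cylinder]
5. Boatman goes to the right bank with the catalyst vial.  [the left bank: the acid flask, the fuel sample, the oxidiser, the reducing agent | the right bank: the ammonia bottle, the catalyst vial, the chlorine cylinder]
6. Boatman goes back to the left bank alone.  [the left bank: the acid flask, the fuel sample, the oxidiser, the reducing agent | the right bank: the ammonia bottle, the catalyst vial, the chlorine cylinder]
7. Boatman goes to the right bank with the reducing agent.  [the left bank: the acid flask, the fuel sample, the oxidiser | the right bank: the ammonia bottle, the catalyst vial, the chlorine cylinder, the reducing agent]
8. Boatman goes back to the left bank alone.  [the left bank: the acid flask, the fuel sample, the oxidiser | the right bank: the ammonia bottle, the catalyst vial, the chlorine cylinder, the reducing agent]
9. Boatman goes to the right bank with the acid flask.  [the left bank: the fuel sample, the oxidiser | the right bank: the acid flask, the ammonia bottle, the catalyst vial, the chlorine cylinder, the reducing agent]
10. Boatman goes back to the left bank with the ammonia bottle.  [the left bank: the ammonia bottle, the fuel sample, the oxidiser | the right bank: the acid flask, the catalyst vial, the chlorine cylinder, the reducing agent]
11. Boatman goes to the right bank with the fuel sample.  [the left bank: the ammonia bottle, the oxidiser | the right bank: the acid flask, the catalyst vial, the chlorine cylinder, the fuel sample, the reducing agent]
12. Boatman goes back to the left bank alone.  [the left bank: the ammonia bottle, the oxidiser | the right bank: the acid flask, the catalyst vial, the chlorine cylinder, the fuel sample, the reducing agent]
13. Boatman goes to the right bank with the oxidiser.  [the left bank: the ammonia bottle | the right bank: the acid flask, the catalyst vial, the chlorine cylinder, the fuel sample, the oxidiser, the reducing agent]
14. Boatman goes back to the left bank alone.  [the left bank: the ammonia bottle | the right bank: the acid flask, the catalyst vial, the chlorine cylinder, the fuel sample, the oxidiser, the reducing agent]
15. Boatman goes to the right bank with the ammonia bottle.  [the left bank: — | the right bank: the acid flask, the ammonia bottle, the catalyst vial, the chlorine cylinder, the fuel sample, the oxidiser, the reducing agent]

15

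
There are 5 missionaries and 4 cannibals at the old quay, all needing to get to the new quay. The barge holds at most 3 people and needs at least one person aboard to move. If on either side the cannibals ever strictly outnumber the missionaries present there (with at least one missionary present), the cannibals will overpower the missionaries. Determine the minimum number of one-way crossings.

Counting alone: each trip to the new quay takes at most 3 across and each return brings at least 1 back, so after t trips out (and t−1 returns) at most 3t − (t−1) of the 9 are across; that first reaches 9 at t = 4, so at least 7 crossings are needed.
The plan below uses exactly 7 crossings, so it is optimal:
1. 3 cannibals → the new quay.  (the old quay: 5M 1C; the new quay: 0M 3C)
2. 1 cannibal ← the old quay.  (the old quay: 5M 2C; the new quay: 0M 2C)
3. 3 missionaries → the new quay.  (the old quay: 2M 2C; the new quay: 3M 2C)
4. 1 missionary ← the old quay.  (the old quay: 3M 2C; the new quay: 2M 2C)
5. 2 missionaries and 1 cannibal → the new quay.  (the old quay: 1M 1C; the new quay: 4M 3C)
6. 1 missionary ← the old quay.  (the old quay: 2M 1C; the new quay: 3M 3C)
7. 2 missionaries and 1 cannibal → the new quay.  (the old quay: 0M 0C; the new quay: 5M 4C)

7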